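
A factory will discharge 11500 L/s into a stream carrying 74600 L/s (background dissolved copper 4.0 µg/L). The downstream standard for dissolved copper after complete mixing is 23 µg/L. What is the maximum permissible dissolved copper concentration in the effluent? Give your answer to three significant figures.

146 µg/L

At the limit, (Qr·Cr + Qe·Cₑ)/(Qr + Qe) = 23:
Cₑ = (86100·23 − 74600·4.000) / 11500 = 146.3 µg/L.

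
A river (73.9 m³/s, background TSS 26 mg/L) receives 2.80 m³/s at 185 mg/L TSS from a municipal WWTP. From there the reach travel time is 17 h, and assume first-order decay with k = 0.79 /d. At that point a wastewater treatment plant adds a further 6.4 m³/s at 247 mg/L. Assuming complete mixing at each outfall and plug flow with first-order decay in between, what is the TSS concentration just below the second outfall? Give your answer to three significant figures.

35.8 mg/L

Conservation of mass: C = (73.90·26.00 + 2.800·185.0) / 76.70 = 2439/76.70 = 31.80 mg/L; combined flow 76.70 m³/s.
First-order decay: C = 31.80·exp(−k·t) = 31.80·0.5714 = 18.17 mg/L.
Second outfall: C = (76.70·18.17 + 6.400·247.0)/83.10 = 35.80 mg/L.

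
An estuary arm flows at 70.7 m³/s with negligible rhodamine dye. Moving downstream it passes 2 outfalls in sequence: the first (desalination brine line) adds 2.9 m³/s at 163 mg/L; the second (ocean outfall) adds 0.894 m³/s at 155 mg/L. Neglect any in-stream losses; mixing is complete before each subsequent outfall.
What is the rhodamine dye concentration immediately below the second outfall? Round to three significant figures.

After outfall 1: Q = 70.70 + 2.900 = 73.60 m³/s; C = (70.70·0 + 2.900·163.0)/73.60 = 6.423 mg/L.
After outfall 2: Q = 73.60 + 0.8940 = 74.49 m³/s; C = (73.60·6.423 + 0.8940·155.0)/74.49 = 8.206 mg/L.

8.21 mg/L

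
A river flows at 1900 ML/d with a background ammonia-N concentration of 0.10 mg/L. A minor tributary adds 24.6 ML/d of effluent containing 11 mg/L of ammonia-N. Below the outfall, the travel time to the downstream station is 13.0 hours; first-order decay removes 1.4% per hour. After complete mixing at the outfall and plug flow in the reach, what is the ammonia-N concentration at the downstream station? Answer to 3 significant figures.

After mixing, C = (1900·0.1000 + 24.60·11.00) / 1925 = 460.6/1925 = 0.2393 mg/L.
1.4%/h lost → k = −ln(1 − 0.014) = 0.01410 h⁻¹.
Applying C = C₀e^(−kt): 0.2393 × 0.8325 = 0.1992 mg/L.

0.199 mg/L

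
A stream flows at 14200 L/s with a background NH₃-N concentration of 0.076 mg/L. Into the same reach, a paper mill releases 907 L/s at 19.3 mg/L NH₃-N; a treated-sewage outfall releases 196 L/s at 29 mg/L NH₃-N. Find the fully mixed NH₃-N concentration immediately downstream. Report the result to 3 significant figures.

1.59 mg/L

Mixed concentration C = ΣQC/ΣQ = (14200·0.07600 + 907.0·19.30 + 196.0·29.00) / 15300 = 24270/15300 = 1.586 mg/L.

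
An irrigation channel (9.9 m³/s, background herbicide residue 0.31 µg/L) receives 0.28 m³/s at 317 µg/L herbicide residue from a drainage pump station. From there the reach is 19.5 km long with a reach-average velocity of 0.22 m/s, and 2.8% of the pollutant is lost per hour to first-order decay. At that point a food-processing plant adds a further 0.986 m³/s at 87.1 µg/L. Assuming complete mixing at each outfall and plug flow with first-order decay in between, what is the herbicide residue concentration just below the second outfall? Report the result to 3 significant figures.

11.8 µg/L

After mixing, C = (9.900·0.3100 + 0.2800·317.0) / 10.18 = 91.83/10.18 = 9.021 µg/L; combined flow 10.18 m³/s.
Travel time t = 19.5·1000 / 0.22 = 88640 s = 24.62 h.
2.8%/h lost → k = −ln(1 − 0.028) = 0.02840 h⁻¹.
After decay, C = 9.021 × e^(−kt) = 9.021 × 0.4970 = 4.483 µg/L.
At the second outfall, C = (10.18·4.483 + 0.9860·87.10) / (10.18 + 0.9860) = 11.78 µg/L.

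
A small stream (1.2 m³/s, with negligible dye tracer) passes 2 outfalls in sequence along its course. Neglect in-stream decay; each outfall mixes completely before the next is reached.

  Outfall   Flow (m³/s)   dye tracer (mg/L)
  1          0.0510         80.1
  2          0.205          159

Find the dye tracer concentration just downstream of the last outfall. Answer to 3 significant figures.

Below outfall 1: Q → 1.251 m³/s, C = (1.200·0 + 0.05100·80.10)/1.251 = 3.265 mg/L.
Below outfall 2: Q → 1.456 m³/s, C = (1.251·3.265 + 0.2050·159.0)/1.456 = 25.19 mg/L.

25.2 mg/L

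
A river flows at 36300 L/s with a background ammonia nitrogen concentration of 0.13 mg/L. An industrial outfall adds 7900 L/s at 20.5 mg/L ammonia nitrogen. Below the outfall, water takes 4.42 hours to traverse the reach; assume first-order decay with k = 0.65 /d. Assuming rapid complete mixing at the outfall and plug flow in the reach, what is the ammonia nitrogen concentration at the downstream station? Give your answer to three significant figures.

Mass balance: C = (36300·0.1300 + 7900·20.50) / 44200 = 166700/44200 = 3.771 mg/L.
Decay over the reach: 3.771·exp(−kt) = 3.771·0.8872 = 3.345 mg/L.

3.35 mg/L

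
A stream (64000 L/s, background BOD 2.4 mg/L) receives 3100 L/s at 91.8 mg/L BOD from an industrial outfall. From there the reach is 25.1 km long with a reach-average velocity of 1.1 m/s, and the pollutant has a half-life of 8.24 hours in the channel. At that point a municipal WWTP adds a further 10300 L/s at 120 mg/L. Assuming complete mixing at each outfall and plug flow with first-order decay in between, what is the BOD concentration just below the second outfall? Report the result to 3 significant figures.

Mass balance: C = (64000·2.400 + 3100·91.80) / 67100 = 438200/67100 = 6.530 mg/L; combined flow 67100 L/s.
Travel time t = 25.1·1000 / 1.1 = 22820 s = 6.338 h.
Half-life 8.24 h → k = ln 2 / 8.24 = 0.08412 h⁻¹ = 2.019 d⁻¹.
First-order decay: C = 6.530·exp(−k·t) = 6.530·0.5867 = 3.832 mg/L.
Second outfall: C = (67100·3.832 + 10300·120.0)/77400 = 19.29 mg/L.

19.3 mg/L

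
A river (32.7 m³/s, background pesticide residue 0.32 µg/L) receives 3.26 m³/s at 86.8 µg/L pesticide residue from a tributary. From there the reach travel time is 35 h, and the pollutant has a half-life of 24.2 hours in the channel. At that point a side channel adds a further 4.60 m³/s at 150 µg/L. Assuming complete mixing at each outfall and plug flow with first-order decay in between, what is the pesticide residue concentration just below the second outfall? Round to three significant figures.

19.7 µg/L

Flow-weighted average: C = (32.70·0.3200 + 3.260·86.80) / 35.96 = 293.4/35.96 = 8.160 µg/L; combined flow 35.96 m³/s.
Half-life 24.2 h → k = ln 2 / 24.2 = 0.02864 h⁻¹ = 0.6874 d⁻¹.
Applying C = C₀e^(−kt): 8.160 × 0.3670 = 2.994 µg/L.
Second outfall: C = (35.96·2.994 + 4.600·150.0)/40.56 = 19.67 µg/L.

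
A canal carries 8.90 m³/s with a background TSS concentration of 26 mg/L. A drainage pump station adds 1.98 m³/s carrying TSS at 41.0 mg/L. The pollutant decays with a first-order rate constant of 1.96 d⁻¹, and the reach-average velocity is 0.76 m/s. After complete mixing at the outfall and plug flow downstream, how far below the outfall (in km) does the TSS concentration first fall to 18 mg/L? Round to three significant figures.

15.7 km

Mass balance: C = (8.900·26.00 + 1.980·41.00) / 10.88 = 312.6/10.88 = 28.73 mg/L.
Set 28.73·exp(−k·t) = 18 → t = ln(28.73/18)/k = 20610 s = 5.725 h.
Distance = v·t = 0.76·20610 = 15660 m = 15.66 km.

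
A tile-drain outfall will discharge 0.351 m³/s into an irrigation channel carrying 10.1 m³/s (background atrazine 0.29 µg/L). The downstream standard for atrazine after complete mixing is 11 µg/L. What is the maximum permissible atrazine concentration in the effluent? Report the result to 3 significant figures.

At the limit, (Qr·Cr + Qe·Cₑ)/(Qr + Qe) = 11:
Cₑ = (10.45·11 − 10.10·0.2900) / 0.3510 = 319.2 µg/L.

319 µg/L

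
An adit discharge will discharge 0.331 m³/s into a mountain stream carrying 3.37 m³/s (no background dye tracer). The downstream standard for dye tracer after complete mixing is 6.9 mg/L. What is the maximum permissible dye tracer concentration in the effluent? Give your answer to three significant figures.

77.2 mg/L

At the limit, (Qr·Cr + Qe·Cₑ)/(Qr + Qe) = 6.9:
Cₑ = (3.701·6.9 − 3.370·0) / 0.3310 = 77.15 mg/L.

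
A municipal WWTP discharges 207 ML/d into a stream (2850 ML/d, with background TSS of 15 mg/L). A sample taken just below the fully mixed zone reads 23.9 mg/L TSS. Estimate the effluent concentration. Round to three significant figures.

Mass balance: 2850·15.00 + 207.0·Cₑ = 3057·23.90
→ Cₑ = (3057·23.90 − 2850·15.00) / 207.0 = 146.4 mg/L.

146 mg/L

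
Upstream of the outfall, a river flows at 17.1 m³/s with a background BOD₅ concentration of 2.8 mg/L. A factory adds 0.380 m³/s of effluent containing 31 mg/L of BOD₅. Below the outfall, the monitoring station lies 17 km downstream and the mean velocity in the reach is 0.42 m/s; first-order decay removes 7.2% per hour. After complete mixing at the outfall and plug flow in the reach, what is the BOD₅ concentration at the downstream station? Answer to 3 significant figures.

1.47 mg/L

Mass balance: C = (17.10·2.800 + 0.3800·31.00) / 17.48 = 59.66/17.48 = 3.413 mg/L.
Travel time t = 17·1000 / 0.42 = 40480 s = 11.24 h.
7.2%/h lost → k = −ln(1 − 0.072) = 0.07472 h⁻¹.
After decay, C = 3.413 × e^(−kt) = 3.413 × 0.4316 = 1.473 mg/L.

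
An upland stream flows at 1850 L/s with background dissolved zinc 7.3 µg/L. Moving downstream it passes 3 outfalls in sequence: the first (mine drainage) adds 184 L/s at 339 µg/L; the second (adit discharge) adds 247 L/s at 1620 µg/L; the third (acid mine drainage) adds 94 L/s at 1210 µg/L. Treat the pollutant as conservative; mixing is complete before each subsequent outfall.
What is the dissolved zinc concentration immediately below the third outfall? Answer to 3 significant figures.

After outfall 1: Q = 1850 + 184.0 = 2034 L/s; C = (1850·7.300 + 184.0·339.0)/2034 = 37.31 µg/L.
After outfall 2: Q = 2034 + 247.0 = 2281 L/s; C = (2034·37.31 + 247.0·1620)/2281 = 208.7 µg/L.
After outfall 3: Q = 2281 + 94.00 = 2375 L/s; C = (2281·208.7 + 94.00·1210)/2375 = 248.3 µg/L.

248 µg/L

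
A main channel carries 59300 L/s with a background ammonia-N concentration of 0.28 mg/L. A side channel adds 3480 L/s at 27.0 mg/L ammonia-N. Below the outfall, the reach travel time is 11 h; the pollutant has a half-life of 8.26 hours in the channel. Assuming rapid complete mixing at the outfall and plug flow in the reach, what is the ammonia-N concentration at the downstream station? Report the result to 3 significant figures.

0.700 mg/L

Mixed concentration C = ΣQC/ΣQ = (59300·0.2800 + 3480·27.00) / 62780 = 110600/62780 = 1.761 mg/L.
Half-life 8.26 h → k = ln 2 / 8.26 = 0.08392 h⁻¹ = 2.014 d⁻¹.
Decay over the reach: 1.761·exp(−kt) = 1.761·0.3973 = 0.6997 mg/L.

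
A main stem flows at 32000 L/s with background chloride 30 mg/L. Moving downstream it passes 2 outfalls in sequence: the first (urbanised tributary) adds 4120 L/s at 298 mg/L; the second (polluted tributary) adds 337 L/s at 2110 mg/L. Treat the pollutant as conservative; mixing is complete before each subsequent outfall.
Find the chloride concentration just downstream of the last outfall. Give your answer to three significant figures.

Below outfall 1: Q → 36120 L/s, C = (32000·30.00 + 4120·298.0)/36120 = 60.57 mg/L.
Below outfall 2: Q → 36460 L/s, C = (36120·60.57 + 337.0·2110)/36460 = 79.51 mg/L.

79.5 mg/L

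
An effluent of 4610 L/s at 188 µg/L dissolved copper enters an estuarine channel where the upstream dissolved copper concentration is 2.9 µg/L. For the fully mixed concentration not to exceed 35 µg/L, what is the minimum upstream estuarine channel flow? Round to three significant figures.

Set C_mix = 35: (Q·2.900 + 4610·188.0) / (Q + 4610) = 35
→ Q = 4610·(188.0 − 35)/(35 − 2.900) = 21970 L/s.

22000 L/s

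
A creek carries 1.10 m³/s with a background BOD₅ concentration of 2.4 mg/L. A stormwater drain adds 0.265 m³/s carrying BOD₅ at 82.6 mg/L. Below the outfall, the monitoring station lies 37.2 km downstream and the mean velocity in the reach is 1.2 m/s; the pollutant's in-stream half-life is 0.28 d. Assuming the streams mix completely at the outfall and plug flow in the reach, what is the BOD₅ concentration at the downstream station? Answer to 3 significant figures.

7.39 mg/L

Mixed concentration C = ΣQC/ΣQ = (1.100·2.400 + 0.2650·82.60) / 1.365 = 24.53/1.365 = 17.97 mg/L.
Travel time t = 37.2·1000 / 1.2 = 31000 s = 8.611 h.
Half-life 0.28 d → k = ln 2 / 0.28 = 2.476 d⁻¹.
After decay, C = 17.97 × e^(−kt) = 17.97 × 0.4114 = 7.393 mg/L.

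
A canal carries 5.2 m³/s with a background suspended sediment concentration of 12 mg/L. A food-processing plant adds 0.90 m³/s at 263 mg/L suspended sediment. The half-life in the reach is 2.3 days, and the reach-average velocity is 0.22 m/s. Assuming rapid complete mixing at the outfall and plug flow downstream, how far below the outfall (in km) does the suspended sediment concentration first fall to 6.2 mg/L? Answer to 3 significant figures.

130 km

Flow-weighted average: C = (5.200·12.00 + 0.9000·263.0) / 6.100 = 299.1/6.100 = 49.03 mg/L.
Half-life 2.3 d → k = ln 2 / 2.3 = 0.3014 d⁻¹.
Set 49.03·exp(−k·t) = 6.2 → t = ln(49.03/6.2)/k = 592900 s = 164.7 h.
Distance = v·t = 0.22·592900 = 130400 m = 130.4 km.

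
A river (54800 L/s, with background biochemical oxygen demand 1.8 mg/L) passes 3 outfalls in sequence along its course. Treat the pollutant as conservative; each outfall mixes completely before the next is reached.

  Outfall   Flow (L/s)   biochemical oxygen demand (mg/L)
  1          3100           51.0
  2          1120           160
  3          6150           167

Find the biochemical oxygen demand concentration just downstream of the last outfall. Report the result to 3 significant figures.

22.4 mg/L

Below outfall 1: Q → 57900 L/s, C = (54800·1.800 + 3100·51.00)/57900 = 4.434 mg/L.
Below outfall 2: Q → 59020 L/s, C = (57900·4.434 + 1120·160.0)/59020 = 7.386 mg/L.
Below outfall 3: Q → 65170 L/s, C = (59020·7.386 + 6150·167.0)/65170 = 22.45 mg/L.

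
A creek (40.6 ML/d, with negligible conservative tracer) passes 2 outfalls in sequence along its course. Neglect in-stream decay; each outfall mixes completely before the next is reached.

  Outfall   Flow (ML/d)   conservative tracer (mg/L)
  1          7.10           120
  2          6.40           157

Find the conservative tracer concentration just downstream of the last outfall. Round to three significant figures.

Below outfall 1: Q → 47.70 ML/d, C = (40.60·0 + 7.100·120.0)/47.70 = 17.86 mg/L.
Below outfall 2: Q → 54.10 ML/d, C = (47.70·17.86 + 6.400·157.0)/54.10 = 34.32 mg/L.

34.3 mg/L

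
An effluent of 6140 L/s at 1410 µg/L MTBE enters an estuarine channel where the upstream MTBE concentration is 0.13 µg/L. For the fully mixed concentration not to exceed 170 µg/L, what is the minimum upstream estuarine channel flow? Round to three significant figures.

Set C_mix = 170: (Q·0.1300 + 6140·1410) / (Q + 6140) = 170
→ Q = 6140·(1410 − 170)/(170 − 0.1300) = 44820 L/s.

44800 L/s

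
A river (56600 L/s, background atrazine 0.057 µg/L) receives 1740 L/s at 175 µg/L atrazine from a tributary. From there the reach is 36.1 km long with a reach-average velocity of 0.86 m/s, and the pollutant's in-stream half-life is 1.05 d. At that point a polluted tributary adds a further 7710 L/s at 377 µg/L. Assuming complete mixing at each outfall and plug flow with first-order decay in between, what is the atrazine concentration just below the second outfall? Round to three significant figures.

Mixed concentration C = ΣQC/ΣQ = (56600·0.05700 + 1740·175.0) / 58340 = 307700/58340 = 5.275 µg/L; combined flow 58340 L/s.
Travel time t = 36.1·1000 / 0.86 = 41980 s = 11.66 h.
Half-life 1.05 d → k = ln 2 / 1.05 = 0.6601 d⁻¹.
Applying C = C₀e^(−kt): 5.275 × 0.7256 = 3.827 µg/L.
At the second outfall, C = (58340·3.827 + 7710·377.0) / (58340 + 7710) = 47.39 µg/L.

47.4 µg/L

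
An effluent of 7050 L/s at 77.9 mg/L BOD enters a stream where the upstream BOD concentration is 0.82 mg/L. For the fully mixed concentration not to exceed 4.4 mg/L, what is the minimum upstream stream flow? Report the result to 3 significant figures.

145000 L/s

Set C_mix = 4.4: (Q·0.8200 + 7050·77.90) / (Q + 7050) = 4.4
→ Q = 7050·(77.90 − 4.4)/(4.4 − 0.8200) = 144700 L/s.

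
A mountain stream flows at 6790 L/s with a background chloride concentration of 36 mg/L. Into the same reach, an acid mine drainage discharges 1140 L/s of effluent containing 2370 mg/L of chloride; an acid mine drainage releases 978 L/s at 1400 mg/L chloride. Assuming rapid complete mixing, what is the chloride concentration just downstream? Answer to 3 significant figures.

Mass balance: C = (6790·36.00 + 1140·2370 + 978.0·1400) / 8908 = 4315000/8908 = 484.4 mg/L.

484 mg/L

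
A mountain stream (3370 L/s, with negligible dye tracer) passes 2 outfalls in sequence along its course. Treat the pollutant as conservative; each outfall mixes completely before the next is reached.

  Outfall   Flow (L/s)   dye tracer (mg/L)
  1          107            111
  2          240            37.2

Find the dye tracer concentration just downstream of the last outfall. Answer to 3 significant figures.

5.60 mg/L

After outfall 1: Q = 3370 + 107.0 = 3477 L/s; C = (3370·0 + 107.0·111.0)/3477 = 3.416 mg/L.
After outfall 2: Q = 3477 + 240.0 = 3717 L/s; C = (3477·3.416 + 240.0·37.20)/3717 = 5.597 mg/L.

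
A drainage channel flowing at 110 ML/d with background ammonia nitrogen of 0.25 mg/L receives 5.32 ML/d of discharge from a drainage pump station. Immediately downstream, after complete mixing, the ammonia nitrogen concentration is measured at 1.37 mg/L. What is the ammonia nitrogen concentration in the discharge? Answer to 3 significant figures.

Mass balance: 110.0·0.2500 + 5.320·Cₑ = 115.3·1.370
→ Cₑ = (115.3·1.370 − 110.0·0.2500) / 5.320 = 24.53 mg/L.

24.5 mg/L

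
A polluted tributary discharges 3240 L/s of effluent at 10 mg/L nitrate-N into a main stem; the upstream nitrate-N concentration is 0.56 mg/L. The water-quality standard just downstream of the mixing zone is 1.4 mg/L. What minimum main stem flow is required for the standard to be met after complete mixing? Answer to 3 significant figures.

33200 L/s

Set C_mix = 1.4: (Q·0.5600 + 3240·10.00) / (Q + 3240) = 1.4
→ Q = 3240·(10.00 − 1.4)/(1.4 − 0.5600) = 33170 L/s.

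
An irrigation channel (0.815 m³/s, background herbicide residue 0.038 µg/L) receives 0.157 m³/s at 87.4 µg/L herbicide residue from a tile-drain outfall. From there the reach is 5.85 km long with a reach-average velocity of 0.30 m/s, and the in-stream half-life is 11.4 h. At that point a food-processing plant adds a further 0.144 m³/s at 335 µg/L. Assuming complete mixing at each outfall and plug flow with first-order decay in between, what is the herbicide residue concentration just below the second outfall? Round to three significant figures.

52.1 µg/L

After mixing, C = (0.8150·0.03800 + 0.1570·87.40) / 0.9720 = 13.75/0.9720 = 14.15 µg/L; combined flow 0.9720 m³/s.
Travel time t = 5.85·1000 / 0.30 = 19500 s = 5.417 h.
Half-life 11.4 h → k = ln 2 / 11.4 = 0.06080 h⁻¹ = 1.459 d⁻¹.
Decay over the reach: 14.15·exp(−kt) = 14.15·0.7194 = 10.18 µg/L.
At the second outfall, C = (0.9720·10.18 + 0.1440·335.0) / (0.9720 + 0.1440) = 52.09 µg/L.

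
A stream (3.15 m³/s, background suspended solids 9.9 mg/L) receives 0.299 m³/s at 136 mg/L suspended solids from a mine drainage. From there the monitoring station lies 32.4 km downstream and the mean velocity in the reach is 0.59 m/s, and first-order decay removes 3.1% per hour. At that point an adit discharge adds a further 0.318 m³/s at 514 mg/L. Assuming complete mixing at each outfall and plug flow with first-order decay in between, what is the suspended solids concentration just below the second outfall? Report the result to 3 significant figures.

Conservation of mass: C = (3.150·9.900 + 0.2990·136.0) / 3.449 = 71.85/3.449 = 20.83 mg/L; combined flow 3.449 m³/s.
Travel time t = 32.4·1000 / 0.59 = 54920 s = 15.25 h.
3.1%/h lost → k = −ln(1 − 0.031) = 0.03149 h⁻¹.
Applying C = C₀e^(−kt): 20.83 × 0.6186 = 12.89 mg/L.
At the second outfall, C = (3.449·12.89 + 0.3180·514.0) / (3.449 + 0.3180) = 55.19 mg/L.

55.2 mg/L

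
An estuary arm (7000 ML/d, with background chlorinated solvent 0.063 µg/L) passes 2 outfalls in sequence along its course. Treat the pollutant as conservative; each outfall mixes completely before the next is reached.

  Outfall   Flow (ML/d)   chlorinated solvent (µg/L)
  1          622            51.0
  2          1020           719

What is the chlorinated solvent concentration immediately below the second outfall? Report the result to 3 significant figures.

After outfall 1: Q = 7000 + 622.0 = 7622 ML/d; C = (7000·0.06300 + 622.0·51.00)/7622 = 4.220 µg/L.
After outfall 2: Q = 7622 + 1020 = 8642 ML/d; C = (7622·4.220 + 1020·719.0)/8642 = 88.58 µg/L.

88.6 µg/L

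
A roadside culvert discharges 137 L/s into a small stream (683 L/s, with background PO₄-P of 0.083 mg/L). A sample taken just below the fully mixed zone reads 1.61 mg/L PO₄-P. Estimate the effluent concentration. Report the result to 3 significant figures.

9.22 mg/L

Mass balance: 683.0·0.08300 + 137.0·Cₑ = 820.0·1.610
→ Cₑ = (820.0·1.610 − 683.0·0.08300) / 137.0 = 9.223 mg/L.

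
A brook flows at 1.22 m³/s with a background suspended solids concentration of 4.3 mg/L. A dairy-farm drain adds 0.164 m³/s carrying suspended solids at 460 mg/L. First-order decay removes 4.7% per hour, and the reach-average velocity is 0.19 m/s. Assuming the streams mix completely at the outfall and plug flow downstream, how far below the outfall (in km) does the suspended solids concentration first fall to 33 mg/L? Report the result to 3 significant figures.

8.09 km

After mixing, C = (1.220·4.300 + 0.1640·460.0) / 1.384 = 80.69/1.384 = 58.30 mg/L.
4.7%/h lost → k = −ln(1 − 0.047) = 0.04814 h⁻¹.
Set 58.30·exp(−k·t) = 33 → t = ln(58.30/33)/k = 42560 s = 11.82 h.
Distance = v·t = 0.19·42560 = 8086 m = 8.086 km.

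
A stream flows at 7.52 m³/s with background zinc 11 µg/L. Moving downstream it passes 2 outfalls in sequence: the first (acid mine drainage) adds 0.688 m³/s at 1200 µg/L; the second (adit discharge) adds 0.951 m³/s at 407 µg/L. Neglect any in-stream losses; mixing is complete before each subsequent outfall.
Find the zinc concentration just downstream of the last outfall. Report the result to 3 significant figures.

After outfall 1: Q = 7.520 + 0.6880 = 8.208 m³/s; C = (7.520·11.00 + 0.6880·1200)/8.208 = 110.7 µg/L.
After outfall 2: Q = 8.208 + 0.9510 = 9.159 m³/s; C = (8.208·110.7 + 0.9510·407.0)/9.159 = 141.4 µg/L.

141 µg/L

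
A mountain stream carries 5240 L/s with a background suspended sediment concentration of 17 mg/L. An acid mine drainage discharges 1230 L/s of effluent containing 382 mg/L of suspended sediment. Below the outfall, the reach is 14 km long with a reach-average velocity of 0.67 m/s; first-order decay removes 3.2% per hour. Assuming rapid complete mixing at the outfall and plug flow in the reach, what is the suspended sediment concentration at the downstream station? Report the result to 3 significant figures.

After mixing, C = (5240·17.00 + 1230·382.0) / 6470 = 558900/6470 = 86.39 mg/L.
Travel time t = 14·1000 / 0.67 = 20900 s = 5.804 h.
3.2%/h lost → k = −ln(1 − 0.032) = 0.03252 h⁻¹.
First-order decay: C = 86.39·exp(−k·t) = 86.39·0.8280 = 71.53 mg/L.

71.5 mg/L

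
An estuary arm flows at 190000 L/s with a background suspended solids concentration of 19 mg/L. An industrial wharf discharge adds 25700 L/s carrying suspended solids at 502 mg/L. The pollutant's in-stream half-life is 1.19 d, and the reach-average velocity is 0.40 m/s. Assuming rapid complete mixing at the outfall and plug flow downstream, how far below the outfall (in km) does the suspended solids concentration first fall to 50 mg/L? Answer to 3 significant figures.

Mixed concentration C = ΣQC/ΣQ = (190000·19.00 + 25700·502.0) / 215700 = 16510000/215700 = 76.55 mg/L.
Half-life 1.19 d → k = ln 2 / 1.19 = 0.5825 d⁻¹.
Set 76.55·exp(−k·t) = 50 → t = ln(76.55/50)/k = 63170 s = 17.55 h.
Distance = v·t = 0.40·63170 = 25270 m = 25.27 km.

25.3 km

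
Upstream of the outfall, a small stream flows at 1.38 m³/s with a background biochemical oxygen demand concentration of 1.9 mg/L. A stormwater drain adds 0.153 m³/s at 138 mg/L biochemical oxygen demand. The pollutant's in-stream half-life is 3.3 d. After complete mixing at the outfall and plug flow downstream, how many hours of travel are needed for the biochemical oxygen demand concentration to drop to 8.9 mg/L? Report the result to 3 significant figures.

Flow-weighted average: C = (1.380·1.900 + 0.1530·138.0) / 1.533 = 23.74/1.533 = 15.48 mg/L.
Half-life 3.3 d → k = ln 2 / 3.3 = 0.2100 d⁻¹.
15.48·exp(−k·t) = 8.9 → t = ln(15.48/8.9)/k = 227800 s = 63.27 h.

63.3 h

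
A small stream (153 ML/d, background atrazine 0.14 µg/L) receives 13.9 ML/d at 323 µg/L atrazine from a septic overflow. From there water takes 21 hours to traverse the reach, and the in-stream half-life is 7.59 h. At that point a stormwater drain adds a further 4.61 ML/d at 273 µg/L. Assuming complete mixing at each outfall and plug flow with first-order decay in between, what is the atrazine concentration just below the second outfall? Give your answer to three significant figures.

11.2 µg/L

Conservation of mass: C = (153.0·0.1400 + 13.90·323.0) / 166.9 = 4511/166.9 = 27.03 µg/L; combined flow 166.9 ML/d.
Half-life 7.59 h → k = ln 2 / 7.59 = 0.09132 h⁻¹ = 2.192 d⁻¹.
First-order decay: C = 27.03·exp(−k·t) = 27.03·0.1469 = 3.971 µg/L.
At the second outfall, C = (166.9·3.971 + 4.610·273.0) / (166.9 + 4.610) = 11.20 µg/L.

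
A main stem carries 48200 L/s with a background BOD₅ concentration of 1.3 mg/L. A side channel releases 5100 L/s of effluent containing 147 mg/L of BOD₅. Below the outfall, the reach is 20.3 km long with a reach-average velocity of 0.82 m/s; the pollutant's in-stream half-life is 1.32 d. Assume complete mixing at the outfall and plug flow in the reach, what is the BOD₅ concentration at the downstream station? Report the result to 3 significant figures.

13.1 mg/L

Mixed concentration C = ΣQC/ΣQ = (48200·1.300 + 5100·147.0) / 53300 = 812400/53300 = 15.24 mg/L.
Travel time t = 20.3·1000 / 0.82 = 24760 s = 6.877 h.
Half-life 1.32 d → k = ln 2 / 1.32 = 0.5251 d⁻¹.
Decay over the reach: 15.24·exp(−kt) = 15.24·0.8603 = 13.11 mg/L.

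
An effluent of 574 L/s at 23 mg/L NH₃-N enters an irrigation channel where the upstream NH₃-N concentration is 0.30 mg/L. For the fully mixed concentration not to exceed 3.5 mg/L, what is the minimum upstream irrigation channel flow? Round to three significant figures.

Set C_mix = 3.5: (Q·0.3000 + 574.0·23.00) / (Q + 574.0) = 3.5
→ Q = 574.0·(23.00 − 3.5)/(3.5 − 0.3000) = 3498 L/s.

3500 L/s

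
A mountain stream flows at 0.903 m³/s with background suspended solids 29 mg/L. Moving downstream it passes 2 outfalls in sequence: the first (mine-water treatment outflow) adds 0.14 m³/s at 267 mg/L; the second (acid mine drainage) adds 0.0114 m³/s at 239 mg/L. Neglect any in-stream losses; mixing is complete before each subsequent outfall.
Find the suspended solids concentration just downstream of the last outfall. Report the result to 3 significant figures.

Outfall 1: combined Q = 1.043 m³/s; C = (0.9030·29.00 + 0.1400·267.0)/1.043 = 60.95 mg/L.
Outfall 2: combined Q = 1.054 m³/s; C = (1.043·60.95 + 0.01140·239.0)/1.054 = 62.87 mg/L.

62.9 mg/L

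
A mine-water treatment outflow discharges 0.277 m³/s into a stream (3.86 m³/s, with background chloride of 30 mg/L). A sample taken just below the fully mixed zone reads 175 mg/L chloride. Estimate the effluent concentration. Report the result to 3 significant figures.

2200 mg/L

Mass balance: 3.860·30.00 + 0.2770·Cₑ = 4.137·175.0
→ Cₑ = (4.137·175.0 − 3.860·30.00) / 0.2770 = 2196 mg/L.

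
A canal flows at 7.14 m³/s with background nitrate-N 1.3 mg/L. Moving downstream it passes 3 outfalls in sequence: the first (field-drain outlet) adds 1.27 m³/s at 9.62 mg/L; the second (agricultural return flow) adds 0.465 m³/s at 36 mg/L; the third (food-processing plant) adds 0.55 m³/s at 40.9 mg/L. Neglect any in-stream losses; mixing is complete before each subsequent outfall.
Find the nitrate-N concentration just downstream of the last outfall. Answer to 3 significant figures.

6.44 mg/L

After outfall 1: Q = 7.140 + 1.270 = 8.410 m³/s; C = (7.140·1.300 + 1.270·9.620)/8.410 = 2.556 mg/L.
After outfall 2: Q = 8.410 + 0.4650 = 8.875 m³/s; C = (8.410·2.556 + 0.4650·36.00)/8.875 = 4.309 mg/L.
After outfall 3: Q = 8.875 + 0.5500 = 9.425 m³/s; C = (8.875·4.309 + 0.5500·40.90)/9.425 = 6.444 mg/L.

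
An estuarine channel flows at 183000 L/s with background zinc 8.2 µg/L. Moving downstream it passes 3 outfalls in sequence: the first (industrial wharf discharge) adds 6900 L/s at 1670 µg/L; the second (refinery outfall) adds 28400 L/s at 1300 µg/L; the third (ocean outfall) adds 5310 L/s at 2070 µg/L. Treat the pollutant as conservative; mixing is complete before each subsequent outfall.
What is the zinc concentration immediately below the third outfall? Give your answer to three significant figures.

273 µg/L

Below outfall 1: Q → 189900 L/s, C = (183000·8.200 + 6900·1670)/189900 = 68.58 µg/L.
Below outfall 2: Q → 218300 L/s, C = (189900·68.58 + 28400·1300)/218300 = 228.8 µg/L.
Below outfall 3: Q → 223600 L/s, C = (218300·228.8 + 5310·2070)/223600 = 272.5 µg/L.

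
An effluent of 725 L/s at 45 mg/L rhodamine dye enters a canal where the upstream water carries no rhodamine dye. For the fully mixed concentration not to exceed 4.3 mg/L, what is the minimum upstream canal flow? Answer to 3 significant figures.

Set C_mix = 4.3: (Q·0 + 725.0·45.00) / (Q + 725.0) = 4.3
→ Q = 725.0·(45.00 − 4.3)/(4.3 − 0) = 6862 L/s.

6860 L/s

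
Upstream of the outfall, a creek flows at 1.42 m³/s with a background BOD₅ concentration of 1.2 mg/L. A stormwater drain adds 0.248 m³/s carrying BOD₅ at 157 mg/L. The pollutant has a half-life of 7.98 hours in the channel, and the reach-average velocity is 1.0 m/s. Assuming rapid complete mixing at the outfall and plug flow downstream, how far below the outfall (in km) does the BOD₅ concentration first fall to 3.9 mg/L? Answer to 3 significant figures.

75.9 km

Mass balance: C = (1.420·1.200 + 0.2480·157.0) / 1.668 = 40.64/1.668 = 24.36 mg/L.
Half-life 7.98 h → k = ln 2 / 7.98 = 0.08686 h⁻¹ = 2.085 d⁻¹.
Set 24.36·exp(−k·t) = 3.9 → t = ln(24.36/3.9)/k = 75930 s = 21.09 h.
Distance = v·t = 1.0·75930 = 75930 m = 75.93 km.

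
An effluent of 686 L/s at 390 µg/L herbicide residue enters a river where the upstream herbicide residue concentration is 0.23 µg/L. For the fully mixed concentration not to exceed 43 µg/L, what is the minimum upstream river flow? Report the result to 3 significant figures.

Set C_mix = 43: (Q·0.2300 + 686.0·390.0) / (Q + 686.0) = 43
→ Q = 686.0·(390.0 − 43)/(43 − 0.2300) = 5566 L/s.

5570 L/s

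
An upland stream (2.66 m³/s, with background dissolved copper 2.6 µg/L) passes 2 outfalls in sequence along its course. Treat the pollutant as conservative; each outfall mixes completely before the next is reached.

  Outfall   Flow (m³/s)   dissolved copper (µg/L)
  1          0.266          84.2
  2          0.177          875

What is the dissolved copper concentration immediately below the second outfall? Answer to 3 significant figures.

59.4 µg/L

Below outfall 1: Q → 2.926 m³/s, C = (2.660·2.600 + 0.2660·84.20)/2.926 = 10.02 µg/L.
Below outfall 2: Q → 3.103 m³/s, C = (2.926·10.02 + 0.1770·875.0)/3.103 = 59.36 µg/L.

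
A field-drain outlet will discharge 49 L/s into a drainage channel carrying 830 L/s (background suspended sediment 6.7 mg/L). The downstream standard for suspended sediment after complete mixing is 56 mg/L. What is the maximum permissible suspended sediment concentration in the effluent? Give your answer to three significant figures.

At the limit, (Qr·Cr + Qe·Cₑ)/(Qr + Qe) = 56:
Cₑ = (879.0·56 − 830.0·6.700) / 49.00 = 891.1 mg/L.

891 mg/L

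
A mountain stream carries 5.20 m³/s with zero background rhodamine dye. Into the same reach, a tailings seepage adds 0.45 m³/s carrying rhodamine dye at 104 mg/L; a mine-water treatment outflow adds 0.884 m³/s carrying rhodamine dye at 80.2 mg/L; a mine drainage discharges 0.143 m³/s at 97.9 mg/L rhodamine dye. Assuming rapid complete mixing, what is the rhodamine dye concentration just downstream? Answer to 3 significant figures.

19.7 mg/L

Conservation of mass: C = (5.200·0 + 0.4500·104.0 + 0.8840·80.20 + 0.1430·97.90) / 6.677 = 131.7/6.677 = 19.72 mg/L.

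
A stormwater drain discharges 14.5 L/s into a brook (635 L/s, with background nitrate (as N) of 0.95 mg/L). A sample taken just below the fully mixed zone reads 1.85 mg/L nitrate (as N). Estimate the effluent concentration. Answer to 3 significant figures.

41.3 mg/L

Mass balance: 635.0·0.9500 + 14.50·Cₑ = 649.5·1.850
→ Cₑ = (649.5·1.850 − 635.0·0.9500) / 14.50 = 41.26 mg/L.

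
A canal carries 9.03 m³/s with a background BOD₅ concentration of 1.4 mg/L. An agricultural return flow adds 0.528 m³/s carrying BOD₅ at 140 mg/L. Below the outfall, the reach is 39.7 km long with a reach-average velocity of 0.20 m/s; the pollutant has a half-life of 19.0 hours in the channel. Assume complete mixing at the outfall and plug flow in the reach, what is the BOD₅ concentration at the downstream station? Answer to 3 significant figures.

Conservation of mass: C = (9.030·1.400 + 0.5280·140.0) / 9.558 = 86.56/9.558 = 9.056 mg/L.
Travel time t = 39.7·1000 / 0.20 = 198500 s = 55.14 h.
Half-life 19.0 h → k = ln 2 / 19.0 = 0.03648 h⁻¹ = 0.8756 d⁻¹.
Applying C = C₀e^(−kt): 9.056 × 0.1338 = 1.212 mg/L.

1.21 mg/L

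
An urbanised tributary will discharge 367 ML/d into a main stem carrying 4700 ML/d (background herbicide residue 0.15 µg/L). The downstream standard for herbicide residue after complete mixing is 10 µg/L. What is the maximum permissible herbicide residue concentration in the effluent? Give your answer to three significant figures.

136 µg/L

At the limit, (Qr·Cr + Qe·Cₑ)/(Qr + Qe) = 10:
Cₑ = (5067·10 − 4700·0.1500) / 367.0 = 136.1 µg/L.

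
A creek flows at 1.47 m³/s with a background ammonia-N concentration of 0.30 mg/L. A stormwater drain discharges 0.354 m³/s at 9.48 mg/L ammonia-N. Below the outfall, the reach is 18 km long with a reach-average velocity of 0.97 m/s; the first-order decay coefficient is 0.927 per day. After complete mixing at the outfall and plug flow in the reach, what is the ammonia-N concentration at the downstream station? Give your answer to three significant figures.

1.71 mg/L

Mass balance: C = (1.470·0.3000 + 0.3540·9.480) / 1.824 = 3.797/1.824 = 2.082 mg/L.
Travel time t = 18·1000 / 0.97 = 18560 s = 5.155 h.
First-order decay: C = 2.082·exp(−k·t) = 2.082·0.8195 = 1.706 mg/L.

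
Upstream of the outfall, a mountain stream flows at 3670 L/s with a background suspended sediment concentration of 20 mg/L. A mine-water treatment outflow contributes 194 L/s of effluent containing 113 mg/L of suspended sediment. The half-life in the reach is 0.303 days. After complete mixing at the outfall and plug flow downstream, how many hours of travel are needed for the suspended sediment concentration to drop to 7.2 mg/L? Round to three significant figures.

After mixing, C = (3670·20.00 + 194.0·113.0) / 3864 = 95320/3864 = 24.67 mg/L.
Half-life 0.303 d → k = ln 2 / 0.303 = 2.288 d⁻¹.
24.67·exp(−k·t) = 7.2 → t = ln(24.67/7.2)/k = 46510 s = 12.92 h.

12.9 h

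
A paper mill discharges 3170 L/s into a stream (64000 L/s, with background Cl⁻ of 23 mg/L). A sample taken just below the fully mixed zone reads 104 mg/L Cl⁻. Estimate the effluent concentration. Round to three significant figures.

1740 mg/L

Mass balance: 64000·23.00 + 3170·Cₑ = 67170·104.0
→ Cₑ = (67170·104.0 − 64000·23.00) / 3170 = 1739 mg/L.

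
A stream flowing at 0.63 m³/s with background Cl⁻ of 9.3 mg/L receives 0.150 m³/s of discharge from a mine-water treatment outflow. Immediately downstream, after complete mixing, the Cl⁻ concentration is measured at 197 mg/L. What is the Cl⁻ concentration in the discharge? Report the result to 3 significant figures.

Mass balance: 0.6300·9.300 + 0.1500·Cₑ = 0.7800·197.0
→ Cₑ = (0.7800·197.0 − 0.6300·9.300) / 0.1500 = 985.3 mg/L.

985 mg/L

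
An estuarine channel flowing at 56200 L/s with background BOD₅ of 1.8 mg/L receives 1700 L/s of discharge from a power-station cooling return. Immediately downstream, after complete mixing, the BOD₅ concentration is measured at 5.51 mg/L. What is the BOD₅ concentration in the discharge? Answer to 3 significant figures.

128 mg/L

Mass balance: 56200·1.800 + 1700·Cₑ = 57900·5.510
→ Cₑ = (57900·5.510 − 56200·1.800) / 1700 = 128.2 mg/L.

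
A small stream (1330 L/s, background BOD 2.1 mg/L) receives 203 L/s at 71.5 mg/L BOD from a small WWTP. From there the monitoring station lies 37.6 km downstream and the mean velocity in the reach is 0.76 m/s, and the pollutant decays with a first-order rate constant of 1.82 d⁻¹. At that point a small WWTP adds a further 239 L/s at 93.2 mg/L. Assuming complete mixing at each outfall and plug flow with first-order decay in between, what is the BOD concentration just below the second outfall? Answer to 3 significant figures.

Mixed concentration C = ΣQC/ΣQ = (1330·2.100 + 203.0·71.50) / 1533 = 17310/1533 = 11.29 mg/L; combined flow 1533 L/s.
Travel time t = 37.6·1000 / 0.76 = 49470 s = 13.74 h.
First-order decay: C = 11.29·exp(−k·t) = 11.29·0.3527 = 3.982 mg/L.
At the second outfall, C = (1533·3.982 + 239.0·93.20) / (1533 + 239.0) = 16.02 mg/L.

16.0 mg/L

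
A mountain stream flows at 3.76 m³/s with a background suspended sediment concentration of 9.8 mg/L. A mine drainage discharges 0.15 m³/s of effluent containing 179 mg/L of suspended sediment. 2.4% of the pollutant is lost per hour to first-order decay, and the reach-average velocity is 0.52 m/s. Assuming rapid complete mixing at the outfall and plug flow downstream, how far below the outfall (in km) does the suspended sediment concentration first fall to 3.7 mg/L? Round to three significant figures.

114 km

After mixing, C = (3.760·9.800 + 0.1500·179.0) / 3.910 = 63.70/3.910 = 16.29 mg/L.
2.4%/h lost → k = −ln(1 − 0.024) = 0.02429 h⁻¹.
Set 16.29·exp(−k·t) = 3.7 → t = ln(16.29/3.7)/k = 219700 s = 61.02 h.
Distance = v·t = 0.52·219700 = 114200 m = 114.2 km.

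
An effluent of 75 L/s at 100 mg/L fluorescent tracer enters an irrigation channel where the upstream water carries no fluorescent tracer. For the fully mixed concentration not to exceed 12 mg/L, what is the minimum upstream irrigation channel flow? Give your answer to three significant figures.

550 L/s

Set C_mix = 12: (Q·0 + 75.00·100.0) / (Q + 75.00) = 12
→ Q = 75.00·(100.0 − 12)/(12 − 0) = 550.0 L/s.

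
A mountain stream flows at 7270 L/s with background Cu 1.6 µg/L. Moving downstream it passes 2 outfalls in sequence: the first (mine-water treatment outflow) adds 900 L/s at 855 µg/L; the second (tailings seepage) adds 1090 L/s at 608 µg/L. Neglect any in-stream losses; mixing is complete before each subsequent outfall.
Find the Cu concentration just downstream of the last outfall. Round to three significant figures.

After outfall 1: Q = 7270 + 900.0 = 8170 L/s; C = (7270·1.600 + 900.0·855.0)/8170 = 95.61 µg/L.
After outfall 2: Q = 8170 + 1090 = 9260 L/s; C = (8170·95.61 + 1090·608.0)/9260 = 155.9 µg/L.

156 µg/L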